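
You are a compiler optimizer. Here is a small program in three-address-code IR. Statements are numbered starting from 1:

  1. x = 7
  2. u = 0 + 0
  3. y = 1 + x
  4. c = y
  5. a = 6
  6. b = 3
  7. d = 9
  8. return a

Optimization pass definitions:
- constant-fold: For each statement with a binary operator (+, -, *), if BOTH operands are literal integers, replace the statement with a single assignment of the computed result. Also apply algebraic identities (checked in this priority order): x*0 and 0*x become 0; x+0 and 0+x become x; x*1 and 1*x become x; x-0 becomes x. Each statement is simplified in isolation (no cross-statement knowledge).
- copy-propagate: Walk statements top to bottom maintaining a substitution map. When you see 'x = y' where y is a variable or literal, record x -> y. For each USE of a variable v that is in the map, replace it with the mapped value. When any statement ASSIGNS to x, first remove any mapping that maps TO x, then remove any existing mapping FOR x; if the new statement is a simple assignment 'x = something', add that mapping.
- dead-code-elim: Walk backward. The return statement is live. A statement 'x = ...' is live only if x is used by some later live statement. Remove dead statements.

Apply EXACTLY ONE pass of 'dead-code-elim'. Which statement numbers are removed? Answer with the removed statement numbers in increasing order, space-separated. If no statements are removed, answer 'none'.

Backward liveness scan:
Stmt 1 'x = 7': DEAD (x not in live set [])
Stmt 2 'u = 0 + 0': DEAD (u not in live set [])
Stmt 3 'y = 1 + x': DEAD (y not in live set [])
Stmt 4 'c = y': DEAD (c not in live set [])
Stmt 5 'a = 6': KEEP (a is live); live-in = []
Stmt 6 'b = 3': DEAD (b not in live set ['a'])
Stmt 7 'd = 9': DEAD (d not in live set ['a'])
Stmt 8 'return a': KEEP (return); live-in = ['a']
Removed statement numbers: [1, 2, 3, 4, 6, 7]
Surviving IR:
  a = 6
  return a

Answer: 1 2 3 4 6 7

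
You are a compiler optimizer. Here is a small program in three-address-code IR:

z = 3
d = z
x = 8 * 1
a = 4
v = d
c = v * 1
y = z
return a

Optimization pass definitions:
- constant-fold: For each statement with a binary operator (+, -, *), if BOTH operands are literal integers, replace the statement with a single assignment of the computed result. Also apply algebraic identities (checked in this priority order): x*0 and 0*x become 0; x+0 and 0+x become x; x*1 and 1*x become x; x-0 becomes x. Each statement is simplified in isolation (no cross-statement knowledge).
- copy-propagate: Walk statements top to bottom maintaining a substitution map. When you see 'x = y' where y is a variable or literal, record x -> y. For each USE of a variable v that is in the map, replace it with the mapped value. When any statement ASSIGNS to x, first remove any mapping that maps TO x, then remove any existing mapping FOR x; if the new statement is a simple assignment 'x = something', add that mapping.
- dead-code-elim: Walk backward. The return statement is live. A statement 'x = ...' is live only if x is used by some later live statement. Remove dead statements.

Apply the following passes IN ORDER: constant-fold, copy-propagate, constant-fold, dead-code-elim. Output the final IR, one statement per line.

Initial IR:
  z = 3
  d = z
  x = 8 * 1
  a = 4
  v = d
  c = v * 1
  y = z
  return a
After constant-fold (8 stmts):
  z = 3
  d = z
  x = 8
  a = 4
  v = d
  c = v
  y = z
  return a
After copy-propagate (8 stmts):
  z = 3
  d = 3
  x = 8
  a = 4
  v = 3
  c = 3
  y = 3
  return 4
After constant-fold (8 stmts):
  z = 3
  d = 3
  x = 8
  a = 4
  v = 3
  c = 3
  y = 3
  return 4
After dead-code-elim (1 stmts):
  return 4

Answer: return 4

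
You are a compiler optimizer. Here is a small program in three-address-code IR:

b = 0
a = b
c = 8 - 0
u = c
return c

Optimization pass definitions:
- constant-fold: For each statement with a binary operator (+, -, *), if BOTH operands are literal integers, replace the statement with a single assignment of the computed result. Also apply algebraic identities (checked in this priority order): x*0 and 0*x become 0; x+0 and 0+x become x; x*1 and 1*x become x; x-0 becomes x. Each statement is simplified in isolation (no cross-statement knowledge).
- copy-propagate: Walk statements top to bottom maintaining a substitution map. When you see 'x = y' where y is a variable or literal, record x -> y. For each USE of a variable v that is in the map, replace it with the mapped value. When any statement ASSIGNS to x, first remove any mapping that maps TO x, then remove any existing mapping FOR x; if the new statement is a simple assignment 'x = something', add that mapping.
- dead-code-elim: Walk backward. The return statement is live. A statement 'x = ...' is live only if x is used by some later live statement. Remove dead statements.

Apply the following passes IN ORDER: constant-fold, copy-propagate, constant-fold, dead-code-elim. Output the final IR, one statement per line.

Initial IR:
  b = 0
  a = b
  c = 8 - 0
  u = c
  return c
After constant-fold (5 stmts):
  b = 0
  a = b
  c = 8
  u = c
  return c
After copy-propagate (5 stmts):
  b = 0
  a = 0
  c = 8
  u = 8
  return 8
After constant-fold (5 stmts):
  b = 0
  a = 0
  c = 8
  u = 8
  return 8
After dead-code-elim (1 stmts):
  return 8

Answer: return 8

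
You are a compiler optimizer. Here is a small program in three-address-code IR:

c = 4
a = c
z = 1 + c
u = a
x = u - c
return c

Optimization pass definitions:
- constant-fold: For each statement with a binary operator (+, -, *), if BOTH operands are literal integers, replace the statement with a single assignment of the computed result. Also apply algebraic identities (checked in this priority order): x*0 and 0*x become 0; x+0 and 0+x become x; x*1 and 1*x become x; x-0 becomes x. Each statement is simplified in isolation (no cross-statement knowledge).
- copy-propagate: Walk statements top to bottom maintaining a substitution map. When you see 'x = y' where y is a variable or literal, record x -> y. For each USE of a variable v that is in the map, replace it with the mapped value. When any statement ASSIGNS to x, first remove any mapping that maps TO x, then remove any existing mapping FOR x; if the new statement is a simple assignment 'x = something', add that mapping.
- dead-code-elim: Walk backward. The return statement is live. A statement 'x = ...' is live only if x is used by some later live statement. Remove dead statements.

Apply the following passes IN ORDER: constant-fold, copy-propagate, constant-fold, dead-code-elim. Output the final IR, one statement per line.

Initial IR:
  c = 4
  a = c
  z = 1 + c
  u = a
  x = u - c
  return c
After constant-fold (6 stmts):
  c = 4
  a = c
  z = 1 + c
  u = a
  x = u - c
  return c
After copy-propagate (6 stmts):
  c = 4
  a = 4
  z = 1 + 4
  u = 4
  x = 4 - 4
  return 4
After constant-fold (6 stmts):
  c = 4
  a = 4
  z = 5
  u = 4
  x = 0
  return 4
After dead-code-elim (1 stmts):
  return 4

Answer: return 4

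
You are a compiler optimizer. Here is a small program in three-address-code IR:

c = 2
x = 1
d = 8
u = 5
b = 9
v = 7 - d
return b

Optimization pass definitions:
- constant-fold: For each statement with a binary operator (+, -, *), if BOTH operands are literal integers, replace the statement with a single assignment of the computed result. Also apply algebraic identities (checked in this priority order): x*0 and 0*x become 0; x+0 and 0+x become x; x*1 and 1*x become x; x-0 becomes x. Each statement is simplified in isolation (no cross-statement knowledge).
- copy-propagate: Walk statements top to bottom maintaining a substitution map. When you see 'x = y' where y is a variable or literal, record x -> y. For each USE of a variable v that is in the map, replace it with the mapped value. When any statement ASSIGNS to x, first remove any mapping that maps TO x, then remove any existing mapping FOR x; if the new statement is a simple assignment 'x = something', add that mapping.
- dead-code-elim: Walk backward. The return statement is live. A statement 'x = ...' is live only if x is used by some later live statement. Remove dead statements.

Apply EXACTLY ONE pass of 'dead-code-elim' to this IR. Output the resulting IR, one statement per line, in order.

Applying dead-code-elim statement-by-statement:
  [7] return b  -> KEEP (return); live=['b']
  [6] v = 7 - d  -> DEAD (v not live)
  [5] b = 9  -> KEEP; live=[]
  [4] u = 5  -> DEAD (u not live)
  [3] d = 8  -> DEAD (d not live)
  [2] x = 1  -> DEAD (x not live)
  [1] c = 2  -> DEAD (c not live)
Result (2 stmts):
  b = 9
  return b

Answer: b = 9
return b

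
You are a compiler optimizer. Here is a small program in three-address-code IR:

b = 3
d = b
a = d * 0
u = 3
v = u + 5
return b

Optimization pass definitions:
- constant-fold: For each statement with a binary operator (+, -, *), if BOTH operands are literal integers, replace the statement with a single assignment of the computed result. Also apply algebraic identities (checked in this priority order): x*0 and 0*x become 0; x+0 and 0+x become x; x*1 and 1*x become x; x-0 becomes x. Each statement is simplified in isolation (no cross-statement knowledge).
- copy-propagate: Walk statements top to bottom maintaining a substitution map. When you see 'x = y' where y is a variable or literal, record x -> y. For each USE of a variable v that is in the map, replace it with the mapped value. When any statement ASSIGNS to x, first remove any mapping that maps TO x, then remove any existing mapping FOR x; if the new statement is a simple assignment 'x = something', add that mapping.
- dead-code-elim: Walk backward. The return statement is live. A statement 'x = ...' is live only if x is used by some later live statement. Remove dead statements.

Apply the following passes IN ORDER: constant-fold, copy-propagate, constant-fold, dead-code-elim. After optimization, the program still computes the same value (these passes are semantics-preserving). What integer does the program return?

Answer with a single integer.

Answer: 3

Derivation:
Initial IR:
  b = 3
  d = b
  a = d * 0
  u = 3
  v = u + 5
  return b
After constant-fold (6 stmts):
  b = 3
  d = b
  a = 0
  u = 3
  v = u + 5
  return b
After copy-propagate (6 stmts):
  b = 3
  d = 3
  a = 0
  u = 3
  v = 3 + 5
  return 3
After constant-fold (6 stmts):
  b = 3
  d = 3
  a = 0
  u = 3
  v = 8
  return 3
After dead-code-elim (1 stmts):
  return 3
Evaluate:
  b = 3  =>  b = 3
  d = b  =>  d = 3
  a = d * 0  =>  a = 0
  u = 3  =>  u = 3
  v = u + 5  =>  v = 8
  return b = 3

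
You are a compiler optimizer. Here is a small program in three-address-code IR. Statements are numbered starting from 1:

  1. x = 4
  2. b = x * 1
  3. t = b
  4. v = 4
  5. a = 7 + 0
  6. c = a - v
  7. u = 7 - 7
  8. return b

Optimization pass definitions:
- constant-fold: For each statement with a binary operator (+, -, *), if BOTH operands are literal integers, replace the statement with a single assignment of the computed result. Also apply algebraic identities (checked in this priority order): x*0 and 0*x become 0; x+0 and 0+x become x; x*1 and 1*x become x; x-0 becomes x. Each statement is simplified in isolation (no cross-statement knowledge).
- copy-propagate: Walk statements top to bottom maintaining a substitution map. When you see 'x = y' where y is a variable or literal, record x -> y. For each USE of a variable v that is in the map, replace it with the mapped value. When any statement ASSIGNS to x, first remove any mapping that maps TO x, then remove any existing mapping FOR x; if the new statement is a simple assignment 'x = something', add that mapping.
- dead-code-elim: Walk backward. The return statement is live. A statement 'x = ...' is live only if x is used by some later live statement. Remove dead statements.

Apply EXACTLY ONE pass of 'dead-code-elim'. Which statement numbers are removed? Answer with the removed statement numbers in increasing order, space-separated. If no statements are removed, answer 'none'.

Backward liveness scan:
Stmt 1 'x = 4': KEEP (x is live); live-in = []
Stmt 2 'b = x * 1': KEEP (b is live); live-in = ['x']
Stmt 3 't = b': DEAD (t not in live set ['b'])
Stmt 4 'v = 4': DEAD (v not in live set ['b'])
Stmt 5 'a = 7 + 0': DEAD (a not in live set ['b'])
Stmt 6 'c = a - v': DEAD (c not in live set ['b'])
Stmt 7 'u = 7 - 7': DEAD (u not in live set ['b'])
Stmt 8 'return b': KEEP (return); live-in = ['b']
Removed statement numbers: [3, 4, 5, 6, 7]
Surviving IR:
  x = 4
  b = x * 1
  return b

Answer: 3 4 5 6 7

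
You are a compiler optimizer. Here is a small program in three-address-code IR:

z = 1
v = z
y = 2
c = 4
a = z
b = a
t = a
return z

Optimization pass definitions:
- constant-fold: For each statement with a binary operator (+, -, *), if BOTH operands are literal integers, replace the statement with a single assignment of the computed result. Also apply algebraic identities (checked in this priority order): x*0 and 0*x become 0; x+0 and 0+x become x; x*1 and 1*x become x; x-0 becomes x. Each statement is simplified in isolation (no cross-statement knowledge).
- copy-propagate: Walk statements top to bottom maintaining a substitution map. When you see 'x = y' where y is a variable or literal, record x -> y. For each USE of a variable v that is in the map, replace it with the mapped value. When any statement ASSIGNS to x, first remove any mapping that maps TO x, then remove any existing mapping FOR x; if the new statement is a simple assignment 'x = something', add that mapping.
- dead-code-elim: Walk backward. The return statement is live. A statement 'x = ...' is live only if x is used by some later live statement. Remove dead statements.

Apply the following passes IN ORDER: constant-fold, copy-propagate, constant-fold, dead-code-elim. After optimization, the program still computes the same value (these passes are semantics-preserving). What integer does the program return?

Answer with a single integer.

Initial IR:
  z = 1
  v = z
  y = 2
  c = 4
  a = z
  b = a
  t = a
  return z
After constant-fold (8 stmts):
  z = 1
  v = z
  y = 2
  c = 4
  a = z
  b = a
  t = a
  return z
After copy-propagate (8 stmts):
  z = 1
  v = 1
  y = 2
  c = 4
  a = 1
  b = 1
  t = 1
  return 1
After constant-fold (8 stmts):
  z = 1
  v = 1
  y = 2
  c = 4
  a = 1
  b = 1
  t = 1
  return 1
After dead-code-elim (1 stmts):
  return 1
Evaluate:
  z = 1  =>  z = 1
  v = z  =>  v = 1
  y = 2  =>  y = 2
  c = 4  =>  c = 4
  a = z  =>  a = 1
  b = a  =>  b = 1
  t = a  =>  t = 1
  return z = 1

Answer: 1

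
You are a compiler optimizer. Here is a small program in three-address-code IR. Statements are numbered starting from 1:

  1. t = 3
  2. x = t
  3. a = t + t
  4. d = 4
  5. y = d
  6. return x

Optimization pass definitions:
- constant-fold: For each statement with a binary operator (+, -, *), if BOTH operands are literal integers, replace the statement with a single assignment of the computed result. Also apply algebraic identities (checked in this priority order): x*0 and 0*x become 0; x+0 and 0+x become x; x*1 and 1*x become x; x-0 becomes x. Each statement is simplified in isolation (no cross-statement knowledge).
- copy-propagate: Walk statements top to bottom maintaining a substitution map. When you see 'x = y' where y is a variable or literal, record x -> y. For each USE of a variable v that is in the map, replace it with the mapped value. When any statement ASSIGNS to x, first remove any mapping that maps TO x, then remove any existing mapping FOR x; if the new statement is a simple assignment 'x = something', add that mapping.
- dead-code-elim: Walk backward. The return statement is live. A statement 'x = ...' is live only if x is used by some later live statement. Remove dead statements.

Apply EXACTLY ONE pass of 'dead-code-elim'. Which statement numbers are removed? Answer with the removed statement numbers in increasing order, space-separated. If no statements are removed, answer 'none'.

Answer: 3 4 5

Derivation:
Backward liveness scan:
Stmt 1 't = 3': KEEP (t is live); live-in = []
Stmt 2 'x = t': KEEP (x is live); live-in = ['t']
Stmt 3 'a = t + t': DEAD (a not in live set ['x'])
Stmt 4 'd = 4': DEAD (d not in live set ['x'])
Stmt 5 'y = d': DEAD (y not in live set ['x'])
Stmt 6 'return x': KEEP (return); live-in = ['x']
Removed statement numbers: [3, 4, 5]
Surviving IR:
  t = 3
  x = t
  return x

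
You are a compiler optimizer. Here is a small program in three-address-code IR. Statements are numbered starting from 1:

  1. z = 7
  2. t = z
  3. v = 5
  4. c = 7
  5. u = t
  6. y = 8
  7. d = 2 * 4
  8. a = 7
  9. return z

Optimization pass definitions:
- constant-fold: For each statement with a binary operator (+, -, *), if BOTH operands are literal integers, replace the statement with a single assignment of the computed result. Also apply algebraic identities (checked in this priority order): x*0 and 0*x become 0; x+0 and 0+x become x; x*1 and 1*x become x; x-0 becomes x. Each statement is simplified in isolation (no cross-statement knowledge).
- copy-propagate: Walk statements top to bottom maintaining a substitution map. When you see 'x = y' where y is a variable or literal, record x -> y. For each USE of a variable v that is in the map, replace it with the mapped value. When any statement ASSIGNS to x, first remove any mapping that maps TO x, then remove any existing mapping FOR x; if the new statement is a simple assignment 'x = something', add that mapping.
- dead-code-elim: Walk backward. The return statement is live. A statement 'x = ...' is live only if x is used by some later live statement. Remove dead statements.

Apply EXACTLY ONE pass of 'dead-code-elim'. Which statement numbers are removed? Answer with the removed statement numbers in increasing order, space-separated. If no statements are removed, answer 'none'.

Backward liveness scan:
Stmt 1 'z = 7': KEEP (z is live); live-in = []
Stmt 2 't = z': DEAD (t not in live set ['z'])
Stmt 3 'v = 5': DEAD (v not in live set ['z'])
Stmt 4 'c = 7': DEAD (c not in live set ['z'])
Stmt 5 'u = t': DEAD (u not in live set ['z'])
Stmt 6 'y = 8': DEAD (y not in live set ['z'])
Stmt 7 'd = 2 * 4': DEAD (d not in live set ['z'])
Stmt 8 'a = 7': DEAD (a not in live set ['z'])
Stmt 9 'return z': KEEP (return); live-in = ['z']
Removed statement numbers: [2, 3, 4, 5, 6, 7, 8]
Surviving IR:
  z = 7
  return z

Answer: 2 3 4 5 6 7 8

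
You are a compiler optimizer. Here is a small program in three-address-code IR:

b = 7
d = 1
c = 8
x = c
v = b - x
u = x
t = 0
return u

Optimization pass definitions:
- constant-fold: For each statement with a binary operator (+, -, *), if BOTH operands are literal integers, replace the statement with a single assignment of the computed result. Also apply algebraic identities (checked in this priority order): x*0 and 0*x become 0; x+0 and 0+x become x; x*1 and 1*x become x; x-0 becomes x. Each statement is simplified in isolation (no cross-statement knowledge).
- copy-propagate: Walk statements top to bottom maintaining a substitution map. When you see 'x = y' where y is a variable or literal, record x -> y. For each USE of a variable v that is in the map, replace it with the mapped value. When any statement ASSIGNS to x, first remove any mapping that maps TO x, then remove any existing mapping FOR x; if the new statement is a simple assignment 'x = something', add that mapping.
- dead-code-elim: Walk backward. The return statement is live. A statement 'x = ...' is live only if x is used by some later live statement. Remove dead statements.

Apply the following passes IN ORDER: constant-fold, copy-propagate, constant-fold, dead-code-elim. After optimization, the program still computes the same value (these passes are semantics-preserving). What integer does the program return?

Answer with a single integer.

Initial IR:
  b = 7
  d = 1
  c = 8
  x = c
  v = b - x
  u = x
  t = 0
  return u
After constant-fold (8 stmts):
  b = 7
  d = 1
  c = 8
  x = c
  v = b - x
  u = x
  t = 0
  return u
After copy-propagate (8 stmts):
  b = 7
  d = 1
  c = 8
  x = 8
  v = 7 - 8
  u = 8
  t = 0
  return 8
After constant-fold (8 stmts):
  b = 7
  d = 1
  c = 8
  x = 8
  v = -1
  u = 8
  t = 0
  return 8
After dead-code-elim (1 stmts):
  return 8
Evaluate:
  b = 7  =>  b = 7
  d = 1  =>  d = 1
  c = 8  =>  c = 8
  x = c  =>  x = 8
  v = b - x  =>  v = -1
  u = x  =>  u = 8
  t = 0  =>  t = 0
  return u = 8

Answer: 8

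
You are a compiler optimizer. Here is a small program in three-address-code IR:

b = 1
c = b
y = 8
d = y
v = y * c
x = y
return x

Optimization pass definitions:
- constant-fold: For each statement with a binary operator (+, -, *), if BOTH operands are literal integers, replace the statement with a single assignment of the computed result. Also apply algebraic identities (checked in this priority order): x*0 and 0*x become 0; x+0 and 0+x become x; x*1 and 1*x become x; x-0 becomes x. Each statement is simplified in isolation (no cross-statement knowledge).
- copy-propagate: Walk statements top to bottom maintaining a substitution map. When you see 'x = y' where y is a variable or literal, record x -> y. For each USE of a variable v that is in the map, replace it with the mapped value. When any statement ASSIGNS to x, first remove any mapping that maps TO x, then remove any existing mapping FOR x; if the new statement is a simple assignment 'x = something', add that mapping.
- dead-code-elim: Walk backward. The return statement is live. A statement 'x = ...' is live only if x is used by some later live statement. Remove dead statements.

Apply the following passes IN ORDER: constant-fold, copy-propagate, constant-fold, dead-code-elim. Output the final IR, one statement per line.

Initial IR:
  b = 1
  c = b
  y = 8
  d = y
  v = y * c
  x = y
  return x
After constant-fold (7 stmts):
  b = 1
  c = b
  y = 8
  d = y
  v = y * c
  x = y
  return x
After copy-propagate (7 stmts):
  b = 1
  c = 1
  y = 8
  d = 8
  v = 8 * 1
  x = 8
  return 8
After constant-fold (7 stmts):
  b = 1
  c = 1
  y = 8
  d = 8
  v = 8
  x = 8
  return 8
After dead-code-elim (1 stmts):
  return 8

Answer: return 8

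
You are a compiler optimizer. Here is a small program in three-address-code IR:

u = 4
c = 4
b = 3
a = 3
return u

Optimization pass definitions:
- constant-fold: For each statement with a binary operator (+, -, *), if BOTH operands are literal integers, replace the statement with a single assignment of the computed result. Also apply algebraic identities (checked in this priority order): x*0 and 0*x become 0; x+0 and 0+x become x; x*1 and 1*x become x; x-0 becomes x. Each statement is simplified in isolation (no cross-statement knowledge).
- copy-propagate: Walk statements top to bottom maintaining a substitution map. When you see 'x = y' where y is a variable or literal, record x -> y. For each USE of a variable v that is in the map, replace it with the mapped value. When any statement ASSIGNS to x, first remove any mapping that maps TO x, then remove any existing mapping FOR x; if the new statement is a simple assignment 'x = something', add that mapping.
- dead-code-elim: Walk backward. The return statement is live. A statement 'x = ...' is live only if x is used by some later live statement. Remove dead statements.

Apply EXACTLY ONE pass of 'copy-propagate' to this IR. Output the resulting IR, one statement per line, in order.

Answer: u = 4
c = 4
b = 3
a = 3
return 4

Derivation:
Applying copy-propagate statement-by-statement:
  [1] u = 4  (unchanged)
  [2] c = 4  (unchanged)
  [3] b = 3  (unchanged)
  [4] a = 3  (unchanged)
  [5] return u  -> return 4
Result (5 stmts):
  u = 4
  c = 4
  b = 3
  a = 3
  return 4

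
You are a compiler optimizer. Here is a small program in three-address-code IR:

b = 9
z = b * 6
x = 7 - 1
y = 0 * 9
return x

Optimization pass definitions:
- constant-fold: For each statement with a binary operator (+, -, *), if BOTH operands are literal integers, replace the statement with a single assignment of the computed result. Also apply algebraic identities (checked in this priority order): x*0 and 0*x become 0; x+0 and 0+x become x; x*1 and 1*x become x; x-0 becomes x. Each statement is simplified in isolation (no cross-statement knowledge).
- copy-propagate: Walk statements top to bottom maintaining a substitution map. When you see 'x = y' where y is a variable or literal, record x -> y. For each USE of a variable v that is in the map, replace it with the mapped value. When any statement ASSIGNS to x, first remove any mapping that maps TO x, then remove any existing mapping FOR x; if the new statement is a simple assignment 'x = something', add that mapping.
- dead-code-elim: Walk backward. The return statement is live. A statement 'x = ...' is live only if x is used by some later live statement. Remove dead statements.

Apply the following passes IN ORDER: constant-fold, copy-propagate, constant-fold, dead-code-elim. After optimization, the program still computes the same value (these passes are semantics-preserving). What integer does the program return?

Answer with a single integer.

Initial IR:
  b = 9
  z = b * 6
  x = 7 - 1
  y = 0 * 9
  return x
After constant-fold (5 stmts):
  b = 9
  z = b * 6
  x = 6
  y = 0
  return x
After copy-propagate (5 stmts):
  b = 9
  z = 9 * 6
  x = 6
  y = 0
  return 6
After constant-fold (5 stmts):
  b = 9
  z = 54
  x = 6
  y = 0
  return 6
After dead-code-elim (1 stmts):
  return 6
Evaluate:
  b = 9  =>  b = 9
  z = b * 6  =>  z = 54
  x = 7 - 1  =>  x = 6
  y = 0 * 9  =>  y = 0
  return x = 6

Answer: 6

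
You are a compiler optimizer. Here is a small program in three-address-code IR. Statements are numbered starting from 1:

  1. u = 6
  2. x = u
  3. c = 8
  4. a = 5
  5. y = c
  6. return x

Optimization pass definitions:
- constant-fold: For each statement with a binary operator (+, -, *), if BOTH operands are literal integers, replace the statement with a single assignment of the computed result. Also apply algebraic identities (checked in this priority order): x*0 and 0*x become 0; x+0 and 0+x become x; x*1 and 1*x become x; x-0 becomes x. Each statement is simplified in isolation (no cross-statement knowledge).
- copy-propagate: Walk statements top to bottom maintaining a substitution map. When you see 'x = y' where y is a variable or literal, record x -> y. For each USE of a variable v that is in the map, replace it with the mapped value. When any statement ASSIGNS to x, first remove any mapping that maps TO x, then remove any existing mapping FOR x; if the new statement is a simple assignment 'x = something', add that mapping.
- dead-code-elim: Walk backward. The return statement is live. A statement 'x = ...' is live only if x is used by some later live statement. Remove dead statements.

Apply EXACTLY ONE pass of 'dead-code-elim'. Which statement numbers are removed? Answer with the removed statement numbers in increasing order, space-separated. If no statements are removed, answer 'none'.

Answer: 3 4 5

Derivation:
Backward liveness scan:
Stmt 1 'u = 6': KEEP (u is live); live-in = []
Stmt 2 'x = u': KEEP (x is live); live-in = ['u']
Stmt 3 'c = 8': DEAD (c not in live set ['x'])
Stmt 4 'a = 5': DEAD (a not in live set ['x'])
Stmt 5 'y = c': DEAD (y not in live set ['x'])
Stmt 6 'return x': KEEP (return); live-in = ['x']
Removed statement numbers: [3, 4, 5]
Surviving IR:
  u = 6
  x = u
  return x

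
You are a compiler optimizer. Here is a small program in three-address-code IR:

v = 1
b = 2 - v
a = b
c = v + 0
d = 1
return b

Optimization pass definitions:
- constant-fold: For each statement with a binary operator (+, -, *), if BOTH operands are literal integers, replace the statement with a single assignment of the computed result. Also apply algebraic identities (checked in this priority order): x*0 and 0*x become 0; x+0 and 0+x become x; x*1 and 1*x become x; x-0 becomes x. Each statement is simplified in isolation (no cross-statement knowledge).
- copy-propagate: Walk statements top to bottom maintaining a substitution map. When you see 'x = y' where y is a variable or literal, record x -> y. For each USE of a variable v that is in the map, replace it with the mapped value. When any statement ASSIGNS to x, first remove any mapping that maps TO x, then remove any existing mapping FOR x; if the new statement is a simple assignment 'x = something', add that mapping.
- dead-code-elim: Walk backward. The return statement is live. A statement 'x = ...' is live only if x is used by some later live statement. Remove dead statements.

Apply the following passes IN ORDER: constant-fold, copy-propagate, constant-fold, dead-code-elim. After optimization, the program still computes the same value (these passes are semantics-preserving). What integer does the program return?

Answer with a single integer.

Initial IR:
  v = 1
  b = 2 - v
  a = b
  c = v + 0
  d = 1
  return b
After constant-fold (6 stmts):
  v = 1
  b = 2 - v
  a = b
  c = v
  d = 1
  return b
After copy-propagate (6 stmts):
  v = 1
  b = 2 - 1
  a = b
  c = 1
  d = 1
  return b
After constant-fold (6 stmts):
  v = 1
  b = 1
  a = b
  c = 1
  d = 1
  return b
After dead-code-elim (2 stmts):
  b = 1
  return b
Evaluate:
  v = 1  =>  v = 1
  b = 2 - v  =>  b = 1
  a = b  =>  a = 1
  c = v + 0  =>  c = 1
  d = 1  =>  d = 1
  return b = 1

Answer: 1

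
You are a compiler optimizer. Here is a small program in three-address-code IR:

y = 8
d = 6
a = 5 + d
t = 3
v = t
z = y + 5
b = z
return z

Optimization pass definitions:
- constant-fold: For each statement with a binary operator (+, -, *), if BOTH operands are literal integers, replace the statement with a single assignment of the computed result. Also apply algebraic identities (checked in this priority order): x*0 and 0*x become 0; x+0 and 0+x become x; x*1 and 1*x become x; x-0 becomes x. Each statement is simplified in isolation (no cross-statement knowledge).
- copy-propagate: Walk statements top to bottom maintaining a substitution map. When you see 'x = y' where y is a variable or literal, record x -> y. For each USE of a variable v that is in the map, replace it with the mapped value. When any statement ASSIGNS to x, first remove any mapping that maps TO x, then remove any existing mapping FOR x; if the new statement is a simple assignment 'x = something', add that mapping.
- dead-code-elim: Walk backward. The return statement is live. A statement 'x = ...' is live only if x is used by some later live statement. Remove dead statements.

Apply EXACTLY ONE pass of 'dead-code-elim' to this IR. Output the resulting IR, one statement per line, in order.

Applying dead-code-elim statement-by-statement:
  [8] return z  -> KEEP (return); live=['z']
  [7] b = z  -> DEAD (b not live)
  [6] z = y + 5  -> KEEP; live=['y']
  [5] v = t  -> DEAD (v not live)
  [4] t = 3  -> DEAD (t not live)
  [3] a = 5 + d  -> DEAD (a not live)
  [2] d = 6  -> DEAD (d not live)
  [1] y = 8  -> KEEP; live=[]
Result (3 stmts):
  y = 8
  z = y + 5
  return z

Answer: y = 8
z = y + 5
return z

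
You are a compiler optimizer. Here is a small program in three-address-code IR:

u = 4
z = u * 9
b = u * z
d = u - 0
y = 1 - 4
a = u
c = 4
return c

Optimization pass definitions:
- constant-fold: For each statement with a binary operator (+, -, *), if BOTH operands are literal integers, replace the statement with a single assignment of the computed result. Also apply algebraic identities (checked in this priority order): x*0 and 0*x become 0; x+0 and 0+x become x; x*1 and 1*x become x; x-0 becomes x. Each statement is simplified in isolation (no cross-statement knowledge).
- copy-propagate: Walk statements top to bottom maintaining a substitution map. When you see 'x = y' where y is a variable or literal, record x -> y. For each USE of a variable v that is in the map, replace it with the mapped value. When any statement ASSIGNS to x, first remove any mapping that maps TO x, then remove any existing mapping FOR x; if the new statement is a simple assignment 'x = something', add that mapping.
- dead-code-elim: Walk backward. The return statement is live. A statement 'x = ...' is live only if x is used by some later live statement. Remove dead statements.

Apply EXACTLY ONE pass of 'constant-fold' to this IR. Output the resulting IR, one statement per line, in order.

Applying constant-fold statement-by-statement:
  [1] u = 4  (unchanged)
  [2] z = u * 9  (unchanged)
  [3] b = u * z  (unchanged)
  [4] d = u - 0  -> d = u
  [5] y = 1 - 4  -> y = -3
  [6] a = u  (unchanged)
  [7] c = 4  (unchanged)
  [8] return c  (unchanged)
Result (8 stmts):
  u = 4
  z = u * 9
  b = u * z
  d = u
  y = -3
  a = u
  c = 4
  return c

Answer: u = 4
z = u * 9
b = u * z
d = u
y = -3
a = u
c = 4
return c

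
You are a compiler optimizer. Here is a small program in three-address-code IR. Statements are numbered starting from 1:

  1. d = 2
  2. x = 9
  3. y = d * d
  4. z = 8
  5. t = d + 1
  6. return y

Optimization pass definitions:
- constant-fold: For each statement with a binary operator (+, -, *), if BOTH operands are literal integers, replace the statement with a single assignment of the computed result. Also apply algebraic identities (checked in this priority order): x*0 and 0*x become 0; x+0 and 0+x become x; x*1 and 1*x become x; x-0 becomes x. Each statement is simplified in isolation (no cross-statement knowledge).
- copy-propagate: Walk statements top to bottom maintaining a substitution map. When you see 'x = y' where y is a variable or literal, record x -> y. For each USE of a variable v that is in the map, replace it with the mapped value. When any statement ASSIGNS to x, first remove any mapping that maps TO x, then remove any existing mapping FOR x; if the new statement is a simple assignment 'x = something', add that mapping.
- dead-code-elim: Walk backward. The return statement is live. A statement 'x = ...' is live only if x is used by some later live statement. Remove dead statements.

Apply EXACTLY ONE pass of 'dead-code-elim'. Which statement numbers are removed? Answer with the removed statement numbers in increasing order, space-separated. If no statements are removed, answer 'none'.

Answer: 2 4 5

Derivation:
Backward liveness scan:
Stmt 1 'd = 2': KEEP (d is live); live-in = []
Stmt 2 'x = 9': DEAD (x not in live set ['d'])
Stmt 3 'y = d * d': KEEP (y is live); live-in = ['d']
Stmt 4 'z = 8': DEAD (z not in live set ['y'])
Stmt 5 't = d + 1': DEAD (t not in live set ['y'])
Stmt 6 'return y': KEEP (return); live-in = ['y']
Removed statement numbers: [2, 4, 5]
Surviving IR:
  d = 2
  y = d * d
  return y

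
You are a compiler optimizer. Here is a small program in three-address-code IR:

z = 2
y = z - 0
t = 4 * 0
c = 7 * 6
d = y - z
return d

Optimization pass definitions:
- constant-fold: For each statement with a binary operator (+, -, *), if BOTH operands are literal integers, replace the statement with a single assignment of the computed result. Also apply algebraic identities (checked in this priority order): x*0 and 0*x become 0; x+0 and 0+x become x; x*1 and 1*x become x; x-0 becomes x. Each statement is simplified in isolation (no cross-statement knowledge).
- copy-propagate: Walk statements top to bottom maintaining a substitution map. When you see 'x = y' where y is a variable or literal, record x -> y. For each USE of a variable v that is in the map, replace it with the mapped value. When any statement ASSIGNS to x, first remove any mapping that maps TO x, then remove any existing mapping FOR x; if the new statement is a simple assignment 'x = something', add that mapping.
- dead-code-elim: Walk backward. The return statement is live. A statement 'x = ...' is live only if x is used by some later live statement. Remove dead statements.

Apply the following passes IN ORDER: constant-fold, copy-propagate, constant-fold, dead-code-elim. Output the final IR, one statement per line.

Answer: d = 0
return d

Derivation:
Initial IR:
  z = 2
  y = z - 0
  t = 4 * 0
  c = 7 * 6
  d = y - z
  return d
After constant-fold (6 stmts):
  z = 2
  y = z
  t = 0
  c = 42
  d = y - z
  return d
After copy-propagate (6 stmts):
  z = 2
  y = 2
  t = 0
  c = 42
  d = 2 - 2
  return d
After constant-fold (6 stmts):
  z = 2
  y = 2
  t = 0
  c = 42
  d = 0
  return d
After dead-code-elim (2 stmts):
  d = 0
  return d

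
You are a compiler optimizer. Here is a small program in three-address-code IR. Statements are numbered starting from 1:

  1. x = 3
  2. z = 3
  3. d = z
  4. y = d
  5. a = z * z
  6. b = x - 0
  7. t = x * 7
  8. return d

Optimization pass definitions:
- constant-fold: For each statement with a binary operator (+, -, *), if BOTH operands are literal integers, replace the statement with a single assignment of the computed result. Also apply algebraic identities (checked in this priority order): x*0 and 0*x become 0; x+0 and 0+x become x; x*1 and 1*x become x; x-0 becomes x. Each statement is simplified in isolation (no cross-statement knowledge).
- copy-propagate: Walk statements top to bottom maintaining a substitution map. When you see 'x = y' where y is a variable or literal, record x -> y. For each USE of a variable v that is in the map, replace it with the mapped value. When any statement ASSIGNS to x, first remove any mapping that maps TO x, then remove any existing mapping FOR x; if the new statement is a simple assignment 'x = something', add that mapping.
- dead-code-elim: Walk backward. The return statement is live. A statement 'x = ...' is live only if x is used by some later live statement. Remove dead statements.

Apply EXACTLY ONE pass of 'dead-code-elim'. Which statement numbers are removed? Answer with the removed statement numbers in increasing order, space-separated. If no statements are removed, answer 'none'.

Answer: 1 4 5 6 7

Derivation:
Backward liveness scan:
Stmt 1 'x = 3': DEAD (x not in live set [])
Stmt 2 'z = 3': KEEP (z is live); live-in = []
Stmt 3 'd = z': KEEP (d is live); live-in = ['z']
Stmt 4 'y = d': DEAD (y not in live set ['d'])
Stmt 5 'a = z * z': DEAD (a not in live set ['d'])
Stmt 6 'b = x - 0': DEAD (b not in live set ['d'])
Stmt 7 't = x * 7': DEAD (t not in live set ['d'])
Stmt 8 'return d': KEEP (return); live-in = ['d']
Removed statement numbers: [1, 4, 5, 6, 7]
Surviving IR:
  z = 3
  d = z
  return d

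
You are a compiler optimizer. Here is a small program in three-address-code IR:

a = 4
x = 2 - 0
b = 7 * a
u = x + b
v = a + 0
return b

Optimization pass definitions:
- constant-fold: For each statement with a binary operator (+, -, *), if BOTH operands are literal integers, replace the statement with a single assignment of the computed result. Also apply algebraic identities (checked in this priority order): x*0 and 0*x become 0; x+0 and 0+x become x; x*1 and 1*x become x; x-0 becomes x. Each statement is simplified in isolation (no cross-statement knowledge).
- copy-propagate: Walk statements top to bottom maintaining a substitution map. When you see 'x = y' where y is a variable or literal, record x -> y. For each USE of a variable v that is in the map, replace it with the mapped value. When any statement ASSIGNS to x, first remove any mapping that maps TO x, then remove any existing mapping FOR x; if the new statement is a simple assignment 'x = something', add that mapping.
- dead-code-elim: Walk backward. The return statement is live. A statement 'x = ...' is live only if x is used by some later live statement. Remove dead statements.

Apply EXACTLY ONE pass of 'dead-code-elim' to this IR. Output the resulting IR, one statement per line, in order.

Answer: a = 4
b = 7 * a
return b

Derivation:
Applying dead-code-elim statement-by-statement:
  [6] return b  -> KEEP (return); live=['b']
  [5] v = a + 0  -> DEAD (v not live)
  [4] u = x + b  -> DEAD (u not live)
  [3] b = 7 * a  -> KEEP; live=['a']
  [2] x = 2 - 0  -> DEAD (x not live)
  [1] a = 4  -> KEEP; live=[]
Result (3 stmts):
  a = 4
  b = 7 * a
  return b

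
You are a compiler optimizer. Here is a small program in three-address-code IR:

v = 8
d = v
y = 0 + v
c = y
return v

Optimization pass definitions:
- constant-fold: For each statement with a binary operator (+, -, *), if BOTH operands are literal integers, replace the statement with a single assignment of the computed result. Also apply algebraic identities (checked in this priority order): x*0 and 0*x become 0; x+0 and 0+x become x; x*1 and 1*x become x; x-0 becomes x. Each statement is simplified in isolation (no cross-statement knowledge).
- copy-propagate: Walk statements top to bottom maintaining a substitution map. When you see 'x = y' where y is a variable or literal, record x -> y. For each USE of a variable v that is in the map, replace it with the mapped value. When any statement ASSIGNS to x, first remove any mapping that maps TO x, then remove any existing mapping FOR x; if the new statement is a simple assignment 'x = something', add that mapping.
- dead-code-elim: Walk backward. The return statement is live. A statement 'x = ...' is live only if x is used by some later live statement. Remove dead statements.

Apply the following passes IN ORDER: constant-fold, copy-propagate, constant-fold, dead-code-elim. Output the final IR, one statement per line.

Initial IR:
  v = 8
  d = v
  y = 0 + v
  c = y
  return v
After constant-fold (5 stmts):
  v = 8
  d = v
  y = v
  c = y
  return v
After copy-propagate (5 stmts):
  v = 8
  d = 8
  y = 8
  c = 8
  return 8
After constant-fold (5 stmts):
  v = 8
  d = 8
  y = 8
  c = 8
  return 8
After dead-code-elim (1 stmts):
  return 8

Answer: return 8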